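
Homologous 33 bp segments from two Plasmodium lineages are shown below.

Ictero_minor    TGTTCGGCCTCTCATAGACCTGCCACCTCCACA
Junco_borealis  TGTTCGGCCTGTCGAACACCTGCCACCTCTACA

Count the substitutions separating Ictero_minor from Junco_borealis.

The sequences differ at positions 11 (C/G), 14 (A/G), 15 (T/A), 17 (G/C), 30 (C/T).
That gives 5 mismatches out of 33 aligned sites, so the Hamming distance is 5.

5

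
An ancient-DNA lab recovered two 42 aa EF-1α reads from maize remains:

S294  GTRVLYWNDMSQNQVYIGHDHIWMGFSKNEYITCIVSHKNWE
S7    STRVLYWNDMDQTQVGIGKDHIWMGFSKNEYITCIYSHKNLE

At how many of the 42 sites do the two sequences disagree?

Mismatches occur at site 1 (G/S), site 11 (S/D), site 13 (N/T), site 16 (Y/G), site 19 (H/K), site 36 (V/Y), site 41 (W/L).
That gives 7 mismatches out of 42 aligned sites, so the Hamming distance is 7.

7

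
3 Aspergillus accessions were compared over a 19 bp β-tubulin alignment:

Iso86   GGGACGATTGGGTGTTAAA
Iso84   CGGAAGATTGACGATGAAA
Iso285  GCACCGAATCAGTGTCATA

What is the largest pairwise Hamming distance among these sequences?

12

Pairwise Hamming distances:
  Iso86 vs Iso84: 7
  Iso86 vs Iso285: 8
  Iso84 vs Iso285: 12
The largest is 12, between Iso84 and Iso285.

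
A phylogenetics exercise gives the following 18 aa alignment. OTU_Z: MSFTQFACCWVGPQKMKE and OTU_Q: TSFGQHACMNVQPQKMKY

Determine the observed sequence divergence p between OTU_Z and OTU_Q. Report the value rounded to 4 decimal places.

0.3889

Differing sites — 1:M/T; 4:T/G; 6:F/H; 9:C/M; 10:W/N; 12:G/Q; 18:E/Y.
There are 7 differences over 18 sites, so p = 7/18 = 0.3889.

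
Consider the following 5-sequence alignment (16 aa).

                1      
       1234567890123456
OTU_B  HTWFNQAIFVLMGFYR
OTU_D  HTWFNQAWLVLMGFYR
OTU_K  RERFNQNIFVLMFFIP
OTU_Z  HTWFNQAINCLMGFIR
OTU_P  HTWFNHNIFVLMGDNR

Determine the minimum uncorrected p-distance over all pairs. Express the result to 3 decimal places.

0.125

Pairwise Hamming distances:
  OTU_B vs OTU_D: 2
  OTU_B vs OTU_K: 7
  OTU_B vs OTU_Z: 3
  OTU_B vs OTU_P: 4
  OTU_D vs OTU_K: 9
  OTU_D vs OTU_Z: 4
  OTU_D vs OTU_P: 6
  OTU_K vs OTU_Z: 8
  OTU_K vs OTU_P: 8
  OTU_Z vs OTU_P: 6
The smallest is 2 mismatches, between OTU_B and OTU_D; p = 2/16 = 0.125.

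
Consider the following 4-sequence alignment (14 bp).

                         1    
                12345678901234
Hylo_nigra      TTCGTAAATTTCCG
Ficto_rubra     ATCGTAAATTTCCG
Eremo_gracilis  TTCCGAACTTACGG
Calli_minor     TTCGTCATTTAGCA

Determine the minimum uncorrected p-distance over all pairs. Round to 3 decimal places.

Pairwise Hamming distances:
  Hylo_nigra vs Ficto_rubra: 1
  Hylo_nigra vs Eremo_gracilis: 5
  Hylo_nigra vs Calli_minor: 5
  Ficto_rubra vs Eremo_gracilis: 6
  Ficto_rubra vs Calli_minor: 6
  Eremo_gracilis vs Calli_minor: 7
The smallest is 1 mismatch, between Hylo_nigra and Ficto_rubra; p = 1/14 = 0.071.

0.071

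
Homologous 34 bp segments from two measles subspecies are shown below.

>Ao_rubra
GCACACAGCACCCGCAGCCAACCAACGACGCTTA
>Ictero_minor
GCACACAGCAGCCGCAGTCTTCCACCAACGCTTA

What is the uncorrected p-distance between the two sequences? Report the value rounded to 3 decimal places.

0.176

Mismatches occur at site 11 (C↔G), site 18 (C↔T), site 20 (A↔T), site 21 (A↔T), site 25 (A↔C), site 27 (G↔A).
There are 6 differences over 34 sites, so p = 6/34 = 0.176.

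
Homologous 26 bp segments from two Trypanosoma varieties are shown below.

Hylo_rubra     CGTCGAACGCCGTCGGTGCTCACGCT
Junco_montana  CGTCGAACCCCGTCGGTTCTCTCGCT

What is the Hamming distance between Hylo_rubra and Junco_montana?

The sequences differ at positions 9 (G/C), 18 (G/T), 22 (A/T).
That gives 3 mismatches out of 26 aligned sites, so the Hamming distance is 3.

3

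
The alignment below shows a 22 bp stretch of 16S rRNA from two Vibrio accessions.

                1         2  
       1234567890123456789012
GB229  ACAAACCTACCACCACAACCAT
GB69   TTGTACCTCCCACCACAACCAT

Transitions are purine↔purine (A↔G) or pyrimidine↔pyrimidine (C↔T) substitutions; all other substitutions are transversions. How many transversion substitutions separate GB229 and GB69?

3

Differing sites — 1:A/T (Tv); 2:C/T (Ti); 3:A/G (Ti); 4:A/T (Tv); 9:A/C (Tv).
Of the 5 differences, 2 transitions and 3 transversions, so the answer is 3.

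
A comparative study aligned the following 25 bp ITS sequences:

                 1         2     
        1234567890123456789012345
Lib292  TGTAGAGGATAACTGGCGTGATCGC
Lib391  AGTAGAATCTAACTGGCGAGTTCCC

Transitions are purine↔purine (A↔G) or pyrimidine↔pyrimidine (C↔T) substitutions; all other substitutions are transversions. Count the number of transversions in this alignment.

The sequences differ at positions 1 (T/A, transversion), 7 (G/A, transition), 8 (G/T, transversion), 9 (A/C, transversion), 19 (T/A, transversion), 21 (A/T, transversion), 24 (G/C, transversion).
Of the 7 differences, 1 transition and 6 transversions, so the answer is 6.

6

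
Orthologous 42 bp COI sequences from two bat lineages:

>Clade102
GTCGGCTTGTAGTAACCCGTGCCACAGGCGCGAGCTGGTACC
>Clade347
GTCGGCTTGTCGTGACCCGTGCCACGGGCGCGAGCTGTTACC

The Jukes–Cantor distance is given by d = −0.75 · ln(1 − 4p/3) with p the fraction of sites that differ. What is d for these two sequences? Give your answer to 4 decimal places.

Differing sites — 11:A/C; 14:A/G; 26:A/G; 38:G/T.
p = 4/42 = 0.095238.
d = −0.75 · ln(1 − (4/3)·0.095238) = −0.75 · ln(0.873016) = −0.75 · (-0.135801) = 0.1019.

0.1019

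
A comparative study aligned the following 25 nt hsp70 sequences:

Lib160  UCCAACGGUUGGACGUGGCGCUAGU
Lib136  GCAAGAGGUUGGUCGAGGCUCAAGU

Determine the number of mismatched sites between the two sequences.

8

Differing sites — 1:U/G; 3:C/A; 5:A/G; 6:C/A; 13:A/U; 16:U/A; 20:G/U; 22:U/A.
That gives 8 mismatches out of 25 aligned sites, so the Hamming distance is 8.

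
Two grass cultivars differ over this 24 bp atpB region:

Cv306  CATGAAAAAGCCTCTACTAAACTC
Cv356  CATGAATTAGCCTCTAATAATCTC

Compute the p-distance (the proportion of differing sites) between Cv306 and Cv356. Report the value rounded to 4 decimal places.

Differing sites — 7:A/T; 8:A/T; 17:C/A; 21:A/T.
There are 4 differences over 24 sites, so p = 4/24 = 0.1667.

0.1667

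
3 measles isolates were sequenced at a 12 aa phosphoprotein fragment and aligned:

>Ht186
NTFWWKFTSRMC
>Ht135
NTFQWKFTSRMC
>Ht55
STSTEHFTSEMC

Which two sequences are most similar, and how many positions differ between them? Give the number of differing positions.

Pairwise Hamming distances:
  Ht186 vs Ht135: 1
  Ht186 vs Ht55: 6
  Ht135 vs Ht55: 6
The smallest is 1, between Ht186 and Ht135.

1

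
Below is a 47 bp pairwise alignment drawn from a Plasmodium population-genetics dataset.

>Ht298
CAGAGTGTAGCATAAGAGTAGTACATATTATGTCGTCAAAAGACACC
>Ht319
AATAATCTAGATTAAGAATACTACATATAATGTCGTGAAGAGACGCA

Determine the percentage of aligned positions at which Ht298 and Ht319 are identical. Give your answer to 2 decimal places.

72.34%

The sequences differ at positions 1 (C/A), 3 (G/T), 5 (G/A), 7 (G/C), 11 (C/A), 12 (A/T), 18 (G/A), 21 (G/C), 29 (T/A), 37 (C/G), 40 (A/G), 45 (A/G), 47 (C/A).
34 of the 47 sites match, so the percent identity is 34/47 × 100 = 72.34%.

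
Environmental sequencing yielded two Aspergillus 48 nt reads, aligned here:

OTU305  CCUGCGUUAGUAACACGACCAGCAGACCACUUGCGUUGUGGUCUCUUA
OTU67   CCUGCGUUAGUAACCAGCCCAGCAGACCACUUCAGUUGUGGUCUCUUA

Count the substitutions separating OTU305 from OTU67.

Mismatches occur at site 15 (A/C), site 16 (C/A), site 18 (A/C), site 33 (G/C), site 34 (C/A).
That gives 5 mismatches out of 48 aligned sites, so the Hamming distance is 5.

5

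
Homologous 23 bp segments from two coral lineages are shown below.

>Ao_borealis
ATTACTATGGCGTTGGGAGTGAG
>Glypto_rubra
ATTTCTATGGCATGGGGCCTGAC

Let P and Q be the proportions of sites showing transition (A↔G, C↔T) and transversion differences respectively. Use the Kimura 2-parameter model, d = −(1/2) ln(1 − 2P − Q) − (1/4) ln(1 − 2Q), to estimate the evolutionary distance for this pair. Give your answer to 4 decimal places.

Mismatches occur at site 4 (A→T, transversion), site 12 (G→A, transition), site 14 (T→G, transversion), site 18 (A→C, transversion), site 19 (G→C, transversion), site 23 (G→C, transversion).
Of the 6 differences, 1 transition and 5 transversions over 23 sites: P = 1/23 = 0.043478, Q = 5/23 = 0.217391.
d = −0.5·ln(0.695653) − 0.25·ln(0.565218) = −0.5·(-0.362904) − 0.25·(-0.570544) = 0.3241.

0.3241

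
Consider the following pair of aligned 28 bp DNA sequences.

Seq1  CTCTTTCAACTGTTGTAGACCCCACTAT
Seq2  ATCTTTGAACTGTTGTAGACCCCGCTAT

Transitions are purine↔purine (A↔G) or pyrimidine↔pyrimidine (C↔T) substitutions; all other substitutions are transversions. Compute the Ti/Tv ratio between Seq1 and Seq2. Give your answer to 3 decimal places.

0.500

Mismatches occur at site 1 (C↔A, transversion), site 7 (C↔G, transversion), site 24 (A↔G, transition).
Of the 3 differences, 1 transition and 2 transversions, so Ti/Tv = 1/2 = 0.500.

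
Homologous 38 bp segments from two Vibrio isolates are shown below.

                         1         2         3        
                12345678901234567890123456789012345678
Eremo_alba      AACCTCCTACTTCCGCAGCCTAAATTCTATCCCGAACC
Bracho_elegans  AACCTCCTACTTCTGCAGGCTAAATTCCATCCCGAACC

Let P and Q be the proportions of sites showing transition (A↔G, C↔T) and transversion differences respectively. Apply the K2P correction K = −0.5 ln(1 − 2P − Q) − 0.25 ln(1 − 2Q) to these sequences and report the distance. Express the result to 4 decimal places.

0.0841

Differing sites — 14:C/T (Ti); 19:C/G (Tv); 28:T/C (Ti).
Of the 3 differences, 2 transitions and 1 transversion over 38 sites: P = 2/38 = 0.052632, Q = 1/38 = 0.026316.
d = −0.5·ln(0.868420) − 0.25·ln(0.947368) = −0.5·(-0.141080) − 0.25·(-0.054068) = 0.0841.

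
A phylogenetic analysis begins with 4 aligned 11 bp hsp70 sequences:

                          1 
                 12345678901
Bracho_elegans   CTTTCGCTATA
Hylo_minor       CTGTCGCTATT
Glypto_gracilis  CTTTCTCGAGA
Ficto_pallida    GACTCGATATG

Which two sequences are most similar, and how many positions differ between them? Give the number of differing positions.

Pairwise Hamming distances:
  Bracho_elegans vs Hylo_minor: 2
  Bracho_elegans vs Glypto_gracilis: 3
  Bracho_elegans vs Ficto_pallida: 5
  Hylo_minor vs Glypto_gracilis: 5
  Hylo_minor vs Ficto_pallida: 5
  Glypto_gracilis vs Ficto_pallida: 8
The smallest is 2, between Bracho_elegans and Hylo_minor.

2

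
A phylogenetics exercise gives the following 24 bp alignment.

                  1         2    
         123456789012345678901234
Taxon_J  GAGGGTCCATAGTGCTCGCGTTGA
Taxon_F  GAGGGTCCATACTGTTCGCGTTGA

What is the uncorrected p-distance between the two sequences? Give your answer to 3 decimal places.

Differing sites — 12:G/C; 15:C/T.
There are 2 differences over 24 sites, so p = 2/24 = 0.083.

0.083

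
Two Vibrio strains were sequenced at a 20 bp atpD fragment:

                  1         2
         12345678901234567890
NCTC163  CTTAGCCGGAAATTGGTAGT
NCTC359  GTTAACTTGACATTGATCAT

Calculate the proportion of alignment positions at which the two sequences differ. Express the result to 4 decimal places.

0.4000

Differing sites — 1:C/G; 5:G/A; 7:C/T; 8:G/T; 11:A/C; 16:G/A; 18:A/C; 19:G/A.
There are 8 differences over 20 sites, so p = 8/20 = 0.4000.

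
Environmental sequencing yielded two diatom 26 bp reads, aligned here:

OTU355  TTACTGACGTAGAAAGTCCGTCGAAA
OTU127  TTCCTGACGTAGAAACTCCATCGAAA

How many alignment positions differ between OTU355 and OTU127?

3

Mismatches occur at site 3 (A→C), site 16 (G→C), site 20 (G→A).
That gives 3 mismatches out of 26 aligned sites, so the Hamming distance is 3.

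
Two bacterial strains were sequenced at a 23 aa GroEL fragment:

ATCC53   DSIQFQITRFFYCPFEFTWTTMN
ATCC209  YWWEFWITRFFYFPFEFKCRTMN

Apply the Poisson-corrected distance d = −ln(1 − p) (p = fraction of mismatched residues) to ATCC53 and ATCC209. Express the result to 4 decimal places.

Mismatches occur at site 1 (D→Y), site 2 (S→W), site 3 (I→W), site 4 (Q→E), site 6 (Q→W), site 13 (C→F), site 18 (T→K), site 19 (W→C), site 20 (T→R).
p = 9/23 = 0.391304.
d = −ln(1 − 0.391304) = −ln(0.608696) = 0.4964.

0.4964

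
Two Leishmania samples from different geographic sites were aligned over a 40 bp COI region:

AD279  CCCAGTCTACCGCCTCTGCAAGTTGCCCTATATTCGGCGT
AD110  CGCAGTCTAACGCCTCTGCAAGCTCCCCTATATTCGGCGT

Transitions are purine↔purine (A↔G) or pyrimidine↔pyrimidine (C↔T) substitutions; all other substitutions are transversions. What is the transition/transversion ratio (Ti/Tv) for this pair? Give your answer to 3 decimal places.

Differing sites — 2:C/G (Tv); 10:C/A (Tv); 23:T/C (Ti); 25:G/C (Tv).
Of the 4 differences, 1 transition and 3 transversions, so Ti/Tv = 1/3 = 0.333.

0.333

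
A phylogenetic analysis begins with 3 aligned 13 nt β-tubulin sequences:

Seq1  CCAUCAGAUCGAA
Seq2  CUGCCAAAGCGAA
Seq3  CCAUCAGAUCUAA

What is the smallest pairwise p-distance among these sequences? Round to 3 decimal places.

0.077

Pairwise Hamming distances:
  Seq1 vs Seq2: 5
  Seq1 vs Seq3: 1
  Seq2 vs Seq3: 6
The smallest is 1 mismatch, between Seq1 and Seq3; p = 1/13 = 0.077.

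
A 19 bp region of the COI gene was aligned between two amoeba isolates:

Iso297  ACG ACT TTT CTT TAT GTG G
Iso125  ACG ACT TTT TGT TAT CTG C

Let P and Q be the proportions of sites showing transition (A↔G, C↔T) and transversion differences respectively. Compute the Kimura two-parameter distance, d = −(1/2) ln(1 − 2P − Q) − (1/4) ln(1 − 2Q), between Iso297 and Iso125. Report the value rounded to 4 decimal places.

Differing sites — 10:C/T (Ti); 11:T/G (Tv); 16:G/C (Tv); 19:G/C (Tv).
Of the 4 differences, 1 transition and 3 transversions over 19 sites: P = 1/19 = 0.052632, Q = 3/19 = 0.157895.
d = −0.5·ln(0.736841) − 0.25·ln(0.684210) = −0.5·(-0.305383) − 0.25·(-0.379490) = 0.2476.

0.2476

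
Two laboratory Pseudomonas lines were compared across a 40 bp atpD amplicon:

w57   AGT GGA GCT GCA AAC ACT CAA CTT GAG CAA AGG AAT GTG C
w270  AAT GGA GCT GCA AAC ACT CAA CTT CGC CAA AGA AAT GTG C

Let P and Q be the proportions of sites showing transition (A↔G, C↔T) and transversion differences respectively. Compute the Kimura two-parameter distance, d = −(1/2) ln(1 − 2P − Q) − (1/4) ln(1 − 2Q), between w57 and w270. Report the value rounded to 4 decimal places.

The sequences differ at positions 2 (G/A, transition), 25 (G/C, transversion), 26 (A/G, transition), 27 (G/C, transversion), 33 (G/A, transition).
Of the 5 differences, 3 transitions and 2 transversions over 40 sites: P = 3/40 = 0.075000, Q = 2/40 = 0.050000.
d = −0.5·ln(0.800000) − 0.25·ln(0.900000) = −0.5·(-0.223144) − 0.25·(-0.105361) = 0.1379.

0.1379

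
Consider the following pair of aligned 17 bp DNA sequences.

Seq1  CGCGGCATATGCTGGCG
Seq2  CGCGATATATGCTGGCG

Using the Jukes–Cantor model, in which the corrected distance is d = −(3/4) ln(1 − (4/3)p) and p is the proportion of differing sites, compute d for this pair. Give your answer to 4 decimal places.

Mismatches occur at site 5 (G/A), site 6 (C/T).
p = 2/17 = 0.117647.
d = −0.75 · ln(1 − (4/3)·0.117647) = −0.75 · ln(0.843137) = −0.75 · (-0.170626) = 0.1280.

0.1280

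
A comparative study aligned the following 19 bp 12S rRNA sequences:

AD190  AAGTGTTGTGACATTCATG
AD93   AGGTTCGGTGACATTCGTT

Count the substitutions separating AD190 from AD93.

6

Mismatches occur at site 2 (A→G), site 5 (G→T), site 6 (T→C), site 7 (T→G), site 17 (A→G), site 19 (G→T).
That gives 6 mismatches out of 19 aligned sites, so the Hamming distance is 6.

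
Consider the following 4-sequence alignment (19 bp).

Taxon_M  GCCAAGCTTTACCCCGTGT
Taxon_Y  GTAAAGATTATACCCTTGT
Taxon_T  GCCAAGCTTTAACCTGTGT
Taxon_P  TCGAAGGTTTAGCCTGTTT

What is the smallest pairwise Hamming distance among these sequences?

2

Pairwise Hamming distances:
  Taxon_M vs Taxon_Y: 7
  Taxon_M vs Taxon_T: 2
  Taxon_M vs Taxon_P: 6
  Taxon_Y vs Taxon_T: 7
  Taxon_Y vs Taxon_P: 10
  Taxon_T vs Taxon_P: 5
The smallest is 2, between Taxon_M and Taxon_T.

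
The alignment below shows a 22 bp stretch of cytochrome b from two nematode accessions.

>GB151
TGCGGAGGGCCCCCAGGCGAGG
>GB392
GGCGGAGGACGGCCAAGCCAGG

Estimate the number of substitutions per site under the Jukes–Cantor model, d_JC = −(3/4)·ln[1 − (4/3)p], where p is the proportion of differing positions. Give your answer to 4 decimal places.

The sequences differ at positions 1 (T/G), 9 (G/A), 11 (C/G), 12 (C/G), 16 (G/A), 19 (G/C).
p = 6/22 = 0.272727.
d = −0.75 · ln(1 − (4/3)·0.272727) = −0.75 · ln(0.636364) = −0.75 · (-0.451985) = 0.3390.

0.3390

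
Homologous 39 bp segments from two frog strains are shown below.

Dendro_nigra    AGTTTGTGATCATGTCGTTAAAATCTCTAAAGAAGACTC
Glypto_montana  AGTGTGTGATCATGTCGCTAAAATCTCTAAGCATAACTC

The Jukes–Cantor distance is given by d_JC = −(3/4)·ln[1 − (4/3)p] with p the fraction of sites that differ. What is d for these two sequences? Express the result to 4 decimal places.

0.1722

The sequences differ at positions 4 (T/G), 18 (T/C), 31 (A/G), 32 (G/C), 34 (A/T), 35 (G/A).
p = 6/39 = 0.153846.
d = −0.75 · ln(1 − (4/3)·0.153846) = −0.75 · ln(0.794872) = −0.75 · (-0.229574) = 0.1722.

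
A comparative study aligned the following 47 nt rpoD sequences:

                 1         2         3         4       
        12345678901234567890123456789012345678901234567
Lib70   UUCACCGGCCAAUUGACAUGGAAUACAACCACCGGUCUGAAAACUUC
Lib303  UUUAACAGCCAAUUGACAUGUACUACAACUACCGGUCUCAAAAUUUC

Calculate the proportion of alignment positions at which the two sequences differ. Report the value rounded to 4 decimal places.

0.1702

Differing sites — 3:C/U; 5:C/A; 7:G/A; 21:G/U; 23:A/C; 30:C/U; 39:G/C; 44:C/U.
There are 8 differences over 47 sites, so p = 8/47 = 0.1702.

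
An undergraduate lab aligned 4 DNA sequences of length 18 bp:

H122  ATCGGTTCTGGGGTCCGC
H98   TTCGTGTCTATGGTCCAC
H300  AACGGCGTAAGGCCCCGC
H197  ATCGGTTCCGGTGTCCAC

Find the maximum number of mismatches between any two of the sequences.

11

Pairwise Hamming distances:
  H122 vs H98: 6
  H122 vs H300: 8
  H122 vs H197: 3
  H98 vs H300: 11
  H98 vs H197: 7
  H300 vs H197: 10
The largest is 11, between H98 and H300.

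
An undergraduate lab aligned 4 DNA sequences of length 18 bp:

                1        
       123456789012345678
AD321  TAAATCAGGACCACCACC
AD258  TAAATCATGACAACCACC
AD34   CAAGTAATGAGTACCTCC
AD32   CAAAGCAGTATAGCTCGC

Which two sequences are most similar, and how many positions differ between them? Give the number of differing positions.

2

Pairwise Hamming distances:
  AD321 vs AD258: 2
  AD321 vs AD34: 7
  AD321 vs AD32: 9
  AD258 vs AD34: 6
  AD258 vs AD32: 9
  AD34 vs AD32: 11
The smallest is 2, between AD321 and AD258.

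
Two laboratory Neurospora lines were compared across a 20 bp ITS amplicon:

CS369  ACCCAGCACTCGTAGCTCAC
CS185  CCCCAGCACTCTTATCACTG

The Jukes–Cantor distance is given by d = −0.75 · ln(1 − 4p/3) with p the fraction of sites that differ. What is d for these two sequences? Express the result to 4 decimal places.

0.3831

Mismatches occur at site 1 (A→C), site 12 (G→T), site 15 (G→T), site 17 (T→A), site 19 (A→T), site 20 (C→G).
p = 6/20 = 0.300000.
d = −0.75 · ln(1 − (4/3)·0.300000) = −0.75 · ln(0.600000) = −0.75 · (-0.510826) = 0.3831.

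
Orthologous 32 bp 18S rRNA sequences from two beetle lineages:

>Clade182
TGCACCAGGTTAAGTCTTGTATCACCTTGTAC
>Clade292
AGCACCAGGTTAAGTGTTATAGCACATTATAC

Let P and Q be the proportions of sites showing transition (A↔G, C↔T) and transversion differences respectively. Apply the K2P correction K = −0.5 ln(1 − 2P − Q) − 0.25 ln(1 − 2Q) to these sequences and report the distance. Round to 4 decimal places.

Mismatches occur at site 1 (T/A, transversion), site 16 (C/G, transversion), site 19 (G/A, transition), site 22 (T/G, transversion), site 26 (C/A, transversion), site 29 (G/A, transition).
Of the 6 differences, 2 transitions and 4 transversions over 32 sites: P = 2/32 = 0.062500, Q = 4/32 = 0.125000.
d = −0.5·ln(0.750000) − 0.25·ln(0.750000) = −0.5·(-0.287682) − 0.25·(-0.287682) = 0.2158.

0.2158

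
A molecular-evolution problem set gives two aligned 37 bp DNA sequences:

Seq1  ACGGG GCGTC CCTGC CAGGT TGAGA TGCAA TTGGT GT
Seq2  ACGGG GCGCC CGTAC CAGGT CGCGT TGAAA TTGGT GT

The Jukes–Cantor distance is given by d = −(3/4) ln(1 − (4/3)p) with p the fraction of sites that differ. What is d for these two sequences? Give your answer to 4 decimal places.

0.2180

Differing sites — 9:T/C; 12:C/G; 14:G/A; 21:T/C; 23:A/C; 25:A/T; 28:C/A.
p = 7/37 = 0.189189.
d = −0.75 · ln(1 − (4/3)·0.189189) = −0.75 · ln(0.747748) = −0.75 · (-0.290689) = 0.2180.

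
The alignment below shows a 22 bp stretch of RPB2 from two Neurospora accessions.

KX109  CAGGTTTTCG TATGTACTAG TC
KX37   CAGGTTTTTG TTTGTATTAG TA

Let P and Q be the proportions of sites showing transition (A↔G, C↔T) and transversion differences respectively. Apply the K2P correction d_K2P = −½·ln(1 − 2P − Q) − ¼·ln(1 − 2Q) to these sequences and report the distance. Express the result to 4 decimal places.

The sequences differ at positions 9 (C/T, transition), 12 (A/T, transversion), 17 (C/T, transition), 22 (C/A, transversion).
Of the 4 differences, 2 transitions and 2 transversions over 22 sites: P = 2/22 = 0.090909, Q = 2/22 = 0.090909.
d = −0.5·ln(0.727273) − 0.25·ln(0.818182) = −0.5·(-0.318453) − 0.25·(-0.200670) = 0.2094.

0.2094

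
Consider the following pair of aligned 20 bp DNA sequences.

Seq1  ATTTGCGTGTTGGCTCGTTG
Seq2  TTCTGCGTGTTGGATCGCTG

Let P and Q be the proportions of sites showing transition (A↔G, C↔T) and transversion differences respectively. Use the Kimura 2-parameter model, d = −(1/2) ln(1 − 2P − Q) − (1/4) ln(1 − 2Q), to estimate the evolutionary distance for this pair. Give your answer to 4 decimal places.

0.2341

The sequences differ at positions 1 (A/T, transversion), 3 (T/C, transition), 14 (C/A, transversion), 18 (T/C, transition).
Of the 4 differences, 2 transitions and 2 transversions over 20 sites: P = 2/20 = 0.100000, Q = 2/20 = 0.100000.
d = −0.5·ln(0.700000) − 0.25·ln(0.800000) = −0.5·(-0.356675) − 0.25·(-0.223144) = 0.2341.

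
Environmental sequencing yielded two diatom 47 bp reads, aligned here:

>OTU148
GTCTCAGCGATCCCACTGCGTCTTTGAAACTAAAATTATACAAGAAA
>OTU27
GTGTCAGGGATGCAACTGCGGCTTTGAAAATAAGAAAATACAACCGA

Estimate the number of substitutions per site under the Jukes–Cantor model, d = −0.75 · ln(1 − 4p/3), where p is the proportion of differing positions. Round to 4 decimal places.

0.3121

The sequences differ at positions 3 (C/G), 8 (C/G), 12 (C/G), 14 (C/A), 21 (T/G), 30 (C/A), 34 (A/G), 36 (T/A), 37 (T/A), 44 (G/C), 45 (A/C), 46 (A/G).
p = 12/47 = 0.255319.
d = −0.75 · ln(1 − (4/3)·0.255319) = −0.75 · ln(0.659575) = −0.75 · (-0.416160) = 0.3121.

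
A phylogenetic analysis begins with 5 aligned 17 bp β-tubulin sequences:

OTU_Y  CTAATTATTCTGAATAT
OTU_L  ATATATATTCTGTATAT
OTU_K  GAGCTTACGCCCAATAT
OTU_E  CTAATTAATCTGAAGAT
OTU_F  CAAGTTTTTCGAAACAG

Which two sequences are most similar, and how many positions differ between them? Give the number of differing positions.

Pairwise Hamming distances:
  OTU_Y vs OTU_L: 4
  OTU_Y vs OTU_K: 8
  OTU_Y vs OTU_E: 2
  OTU_Y vs OTU_F: 7
  OTU_L vs OTU_K: 10
  OTU_L vs OTU_E: 6
  OTU_L vs OTU_F: 10
  OTU_K vs OTU_E: 9
  OTU_K vs OTU_F: 10
  OTU_E vs OTU_F: 8
The smallest is 2, between OTU_Y and OTU_E.

2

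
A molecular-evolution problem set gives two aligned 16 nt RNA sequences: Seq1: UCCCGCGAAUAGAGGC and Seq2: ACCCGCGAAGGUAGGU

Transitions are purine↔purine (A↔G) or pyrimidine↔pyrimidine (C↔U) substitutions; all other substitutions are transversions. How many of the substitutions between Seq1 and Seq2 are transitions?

2

The sequences differ at positions 1 (U/A, transversion), 10 (U/G, transversion), 11 (A/G, transition), 12 (G/U, transversion), 16 (C/U, transition).
Of the 5 differences, 2 transitions and 3 transversions, so the answer is 2.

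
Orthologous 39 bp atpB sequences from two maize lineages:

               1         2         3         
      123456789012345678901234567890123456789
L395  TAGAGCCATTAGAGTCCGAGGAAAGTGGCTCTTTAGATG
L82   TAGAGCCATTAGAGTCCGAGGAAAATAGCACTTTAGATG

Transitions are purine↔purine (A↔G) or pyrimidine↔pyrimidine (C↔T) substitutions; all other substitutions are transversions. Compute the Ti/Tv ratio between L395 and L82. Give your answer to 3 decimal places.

Differing sites — 25:G/A (Ti); 27:G/A (Ti); 30:T/A (Tv).
Of the 3 differences, 2 transitions and 1 transversion, so Ti/Tv = 2/1 = 2.000.

2.000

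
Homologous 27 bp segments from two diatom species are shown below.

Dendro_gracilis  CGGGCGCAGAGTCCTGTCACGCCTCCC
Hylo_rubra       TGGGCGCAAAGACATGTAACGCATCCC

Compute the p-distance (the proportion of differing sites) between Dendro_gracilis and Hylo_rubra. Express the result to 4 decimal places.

0.2222

Mismatches occur at site 1 (C→T), site 9 (G→A), site 12 (T→A), site 14 (C→A), site 18 (C→A), site 23 (C→A).
There are 6 differences over 27 sites, so p = 6/27 = 0.2222.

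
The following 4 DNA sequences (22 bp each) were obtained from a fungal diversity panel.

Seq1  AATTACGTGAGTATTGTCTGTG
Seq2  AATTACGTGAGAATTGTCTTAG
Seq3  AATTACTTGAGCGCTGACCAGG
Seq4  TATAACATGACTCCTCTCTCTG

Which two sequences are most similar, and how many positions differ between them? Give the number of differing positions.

Pairwise Hamming distances:
  Seq1 vs Seq2: 3
  Seq1 vs Seq3: 8
  Seq1 vs Seq4: 8
  Seq2 vs Seq3: 8
  Seq2 vs Seq4: 10
  Seq3 vs Seq4: 11
The smallest is 3, between Seq1 and Seq2.

3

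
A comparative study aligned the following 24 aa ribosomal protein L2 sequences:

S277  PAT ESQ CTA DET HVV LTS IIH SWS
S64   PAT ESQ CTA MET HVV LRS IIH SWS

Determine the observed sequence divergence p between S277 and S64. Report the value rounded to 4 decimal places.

Differing sites — 10:D/M; 17:T/R.
There are 2 differences over 24 sites, so p = 2/24 = 0.0833.

0.0833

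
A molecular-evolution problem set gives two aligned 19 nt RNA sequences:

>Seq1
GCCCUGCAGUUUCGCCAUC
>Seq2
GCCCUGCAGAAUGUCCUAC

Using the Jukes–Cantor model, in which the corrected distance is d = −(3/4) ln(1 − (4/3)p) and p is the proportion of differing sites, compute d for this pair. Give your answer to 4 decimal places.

Mismatches occur at site 10 (U/A), site 11 (U/A), site 13 (C/G), site 14 (G/U), site 17 (A/U), site 18 (U/A).
p = 6/19 = 0.315789.
d = −0.75 · ln(1 − (4/3)·0.315789) = −0.75 · ln(0.578948) = −0.75 · (-0.546543) = 0.4099.

0.4099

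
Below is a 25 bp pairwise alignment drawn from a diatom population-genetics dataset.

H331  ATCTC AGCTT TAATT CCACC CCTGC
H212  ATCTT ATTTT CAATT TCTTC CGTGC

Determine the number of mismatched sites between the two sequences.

Differing sites — 5:C/T; 7:G/T; 8:C/T; 11:T/C; 16:C/T; 18:A/T; 19:C/T; 22:C/G.
That gives 8 mismatches out of 25 aligned sites, so the Hamming distance is 8.

8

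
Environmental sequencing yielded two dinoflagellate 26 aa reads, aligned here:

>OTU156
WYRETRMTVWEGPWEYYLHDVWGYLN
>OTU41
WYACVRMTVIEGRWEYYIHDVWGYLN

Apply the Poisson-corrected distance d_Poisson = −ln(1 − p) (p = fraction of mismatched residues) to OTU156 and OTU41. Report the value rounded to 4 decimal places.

0.2624

Differing sites — 3:R/A; 4:E/C; 5:T/V; 10:W/I; 13:P/R; 18:L/I.
p = 6/26 = 0.230769.
d = −ln(1 − 0.230769) = −ln(0.769231) = 0.2624.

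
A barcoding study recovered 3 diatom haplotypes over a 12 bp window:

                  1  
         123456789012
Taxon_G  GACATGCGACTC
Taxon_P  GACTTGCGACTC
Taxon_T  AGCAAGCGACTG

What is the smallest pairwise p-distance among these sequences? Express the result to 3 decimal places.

Pairwise Hamming distances:
  Taxon_G vs Taxon_P: 1
  Taxon_G vs Taxon_T: 4
  Taxon_P vs Taxon_T: 5
The smallest is 1 mismatch, between Taxon_G and Taxon_P; p = 1/12 = 0.083.

0.083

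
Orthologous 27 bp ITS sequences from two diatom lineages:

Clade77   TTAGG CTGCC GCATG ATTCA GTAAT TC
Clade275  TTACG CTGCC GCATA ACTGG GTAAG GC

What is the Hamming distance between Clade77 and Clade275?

7

Differing sites — 4:G/C; 15:G/A; 17:T/C; 19:C/G; 20:A/G; 25:T/G; 26:T/G.
That gives 7 mismatches out of 27 aligned sites, so the Hamming distance is 7.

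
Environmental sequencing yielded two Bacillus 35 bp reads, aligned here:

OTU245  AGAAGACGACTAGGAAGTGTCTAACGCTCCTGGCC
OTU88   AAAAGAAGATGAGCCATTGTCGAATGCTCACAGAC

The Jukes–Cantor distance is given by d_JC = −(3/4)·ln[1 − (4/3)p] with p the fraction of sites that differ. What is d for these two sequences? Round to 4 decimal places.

0.5128

Differing sites — 2:G/A; 7:C/A; 10:C/T; 11:T/G; 14:G/C; 15:A/C; 17:G/T; 22:T/G; 25:C/T; 30:C/A; 31:T/C; 32:G/A; 34:C/A.
p = 13/35 = 0.371429.
d = −0.75 · ln(1 − (4/3)·0.371429) = −0.75 · ln(0.504761) = −0.75 · (-0.683670) = 0.5128.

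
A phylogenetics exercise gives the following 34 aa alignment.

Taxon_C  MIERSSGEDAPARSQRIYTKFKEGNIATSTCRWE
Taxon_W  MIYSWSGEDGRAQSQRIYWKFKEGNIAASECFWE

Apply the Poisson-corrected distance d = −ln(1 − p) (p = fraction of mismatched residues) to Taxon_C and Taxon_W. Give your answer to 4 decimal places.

0.3483

Differing sites — 3:E/Y; 4:R/S; 5:S/W; 10:A/G; 11:P/R; 13:R/Q; 19:T/W; 28:T/A; 30:T/E; 32:R/F.
p = 10/34 = 0.294118.
d = −ln(1 − 0.294118) = −ln(0.705882) = 0.3483.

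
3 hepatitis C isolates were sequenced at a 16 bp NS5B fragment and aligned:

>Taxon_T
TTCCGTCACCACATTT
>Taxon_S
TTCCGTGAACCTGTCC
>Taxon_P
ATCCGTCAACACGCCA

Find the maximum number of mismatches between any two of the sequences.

Pairwise Hamming distances:
  Taxon_T vs Taxon_S: 7
  Taxon_T vs Taxon_P: 6
  Taxon_S vs Taxon_P: 6
The largest is 7, between Taxon_T and Taxon_S.

7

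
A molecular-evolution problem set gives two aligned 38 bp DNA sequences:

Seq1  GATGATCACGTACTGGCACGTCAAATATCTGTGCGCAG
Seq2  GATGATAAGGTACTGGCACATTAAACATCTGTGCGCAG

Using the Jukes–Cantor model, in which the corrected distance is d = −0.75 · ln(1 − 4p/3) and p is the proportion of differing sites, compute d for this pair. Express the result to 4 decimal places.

The sequences differ at positions 7 (C/A), 9 (C/G), 20 (G/A), 22 (C/T), 26 (T/C).
p = 5/38 = 0.131579.
d = −0.75 · ln(1 − (4/3)·0.131579) = −0.75 · ln(0.824561) = −0.75 · (-0.192904) = 0.1447.

0.1447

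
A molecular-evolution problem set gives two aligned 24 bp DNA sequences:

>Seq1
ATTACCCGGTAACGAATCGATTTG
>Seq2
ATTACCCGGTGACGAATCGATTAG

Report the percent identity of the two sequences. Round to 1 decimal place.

91.7%

Differing sites — 11:A/G; 23:T/A.
22 of the 24 sites match, so the percent identity is 22/24 × 100 = 91.7%.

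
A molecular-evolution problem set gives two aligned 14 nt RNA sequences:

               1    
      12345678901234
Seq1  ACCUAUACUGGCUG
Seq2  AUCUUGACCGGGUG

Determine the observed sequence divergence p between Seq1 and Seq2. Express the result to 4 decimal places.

0.3571

Mismatches occur at site 2 (C→U), site 5 (A→U), site 6 (U→G), site 9 (U→C), site 12 (C→G).
There are 5 differences over 14 sites, so p = 5/14 = 0.3571.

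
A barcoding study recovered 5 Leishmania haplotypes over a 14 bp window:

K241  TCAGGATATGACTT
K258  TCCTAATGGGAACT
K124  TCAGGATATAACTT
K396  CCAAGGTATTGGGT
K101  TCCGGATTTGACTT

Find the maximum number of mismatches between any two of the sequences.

11

Pairwise Hamming distances:
  K241 vs K258: 7
  K241 vs K124: 1
  K241 vs K396: 7
  K241 vs K101: 2
  K258 vs K124: 8
  K258 vs K396: 11
  K258 vs K101: 6
  K124 vs K396: 7
  K124 vs K101: 3
  K396 vs K101: 9
The largest is 11, between K258 and K396.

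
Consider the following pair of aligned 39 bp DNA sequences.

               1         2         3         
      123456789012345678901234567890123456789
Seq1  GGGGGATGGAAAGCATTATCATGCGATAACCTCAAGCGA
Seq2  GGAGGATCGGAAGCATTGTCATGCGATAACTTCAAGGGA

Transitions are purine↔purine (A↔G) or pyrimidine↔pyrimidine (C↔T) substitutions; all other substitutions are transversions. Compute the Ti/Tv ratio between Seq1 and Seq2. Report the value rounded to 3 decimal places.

Mismatches occur at site 3 (G→A, transition), site 8 (G→C, transversion), site 10 (A→G, transition), site 18 (A→G, transition), site 31 (C→T, transition), site 37 (C→G, transversion).
Of the 6 differences, 4 transitions and 2 transversions, so Ti/Tv = 4/2 = 2.000.

2.000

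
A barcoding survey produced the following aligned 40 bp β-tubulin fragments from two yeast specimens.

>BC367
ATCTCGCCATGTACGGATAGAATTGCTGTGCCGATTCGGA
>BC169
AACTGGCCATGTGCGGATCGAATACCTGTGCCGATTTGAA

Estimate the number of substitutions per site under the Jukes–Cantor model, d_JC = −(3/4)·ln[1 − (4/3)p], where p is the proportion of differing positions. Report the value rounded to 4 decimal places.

Differing sites — 2:T/A; 5:C/G; 13:A/G; 19:A/C; 24:T/A; 25:G/C; 37:C/T; 39:G/A.
p = 8/40 = 0.200000.
d = −0.75 · ln(1 − (4/3)·0.200000) = −0.75 · ln(0.733333) = −0.75 · (-0.310155) = 0.2326.

0.2326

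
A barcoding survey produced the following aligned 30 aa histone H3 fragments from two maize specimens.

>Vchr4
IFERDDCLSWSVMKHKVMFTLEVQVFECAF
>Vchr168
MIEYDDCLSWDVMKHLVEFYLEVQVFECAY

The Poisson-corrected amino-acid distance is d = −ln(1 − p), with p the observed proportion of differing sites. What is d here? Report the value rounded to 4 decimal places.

0.3102

Mismatches occur at site 1 (I/M), site 2 (F/I), site 4 (R/Y), site 11 (S/D), site 16 (K/L), site 18 (M/E), site 20 (T/Y), site 30 (F/Y).
p = 8/30 = 0.266667.
d = −ln(1 − 0.266667) = −ln(0.733333) = 0.3102.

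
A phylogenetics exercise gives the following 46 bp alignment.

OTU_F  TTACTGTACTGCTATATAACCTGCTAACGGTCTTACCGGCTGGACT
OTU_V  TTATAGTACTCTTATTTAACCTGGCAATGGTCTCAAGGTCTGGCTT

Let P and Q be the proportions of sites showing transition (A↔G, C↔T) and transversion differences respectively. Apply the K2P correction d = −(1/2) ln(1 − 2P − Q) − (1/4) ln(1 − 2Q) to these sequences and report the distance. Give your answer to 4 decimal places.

Differing sites — 4:C/T (Ti); 5:T/A (Tv); 11:G/C (Tv); 12:C/T (Ti); 16:A/T (Tv); 24:C/G (Tv); 25:T/C (Ti); 28:C/T (Ti); 34:T/C (Ti); 36:C/A (Tv); 37:C/G (Tv); 39:G/T (Tv); 44:A/C (Tv); 45:C/T (Ti).
Of the 14 differences, 6 transitions and 8 transversions over 46 sites: P = 6/46 = 0.130435, Q = 8/46 = 0.173913.
d = −0.5·ln(0.565217) − 0.25·ln(0.652174) = −0.5·(-0.570546) − 0.25·(-0.427444) = 0.3921.

0.3921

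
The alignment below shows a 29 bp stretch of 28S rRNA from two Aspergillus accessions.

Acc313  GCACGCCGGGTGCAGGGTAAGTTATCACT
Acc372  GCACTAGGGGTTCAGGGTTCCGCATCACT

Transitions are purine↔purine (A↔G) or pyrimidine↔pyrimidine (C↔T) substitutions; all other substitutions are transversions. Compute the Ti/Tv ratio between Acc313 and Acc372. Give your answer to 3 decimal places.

The sequences differ at positions 5 (G/T, transversion), 6 (C/A, transversion), 7 (C/G, transversion), 12 (G/T, transversion), 19 (A/T, transversion), 20 (A/C, transversion), 21 (G/C, transversion), 22 (T/G, transversion), 23 (T/C, transition).
Of the 9 differences, 1 transition and 8 transversions, so Ti/Tv = 1/8 = 0.125.

0.125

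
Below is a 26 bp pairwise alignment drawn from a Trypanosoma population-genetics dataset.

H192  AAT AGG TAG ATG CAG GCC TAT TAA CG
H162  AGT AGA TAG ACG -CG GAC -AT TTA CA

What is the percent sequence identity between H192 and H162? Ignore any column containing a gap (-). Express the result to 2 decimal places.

Excluding the 2 gap columns leaves 24 comparable sites.
Differing sites — 2:A/G; 6:G/A; 11:T/C; 14:A/C; 17:C/A; 23:A/T; 26:G/A.
17 of the 24 comparable sites match, so the percent identity is 17/24 × 100 = 70.83%.

70.83%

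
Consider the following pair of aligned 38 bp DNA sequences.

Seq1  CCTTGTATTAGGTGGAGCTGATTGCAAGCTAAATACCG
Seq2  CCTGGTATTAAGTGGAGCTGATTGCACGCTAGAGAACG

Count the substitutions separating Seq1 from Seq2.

Mismatches occur at site 4 (T↔G), site 11 (G↔A), site 27 (A↔C), site 32 (A↔G), site 34 (T↔G), site 36 (C↔A).
That gives 6 mismatches out of 38 aligned sites, so the Hamming distance is 6.

6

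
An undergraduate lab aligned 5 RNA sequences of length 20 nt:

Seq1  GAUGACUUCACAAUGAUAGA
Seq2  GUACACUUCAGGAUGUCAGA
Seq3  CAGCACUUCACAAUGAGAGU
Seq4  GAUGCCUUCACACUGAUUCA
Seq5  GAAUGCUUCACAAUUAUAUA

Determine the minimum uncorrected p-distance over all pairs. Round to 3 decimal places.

0.200

Pairwise Hamming distances:
  Seq1 vs Seq2: 7
  Seq1 vs Seq3: 5
  Seq1 vs Seq4: 4
  Seq1 vs Seq5: 5
  Seq2 vs Seq3: 8
  Seq2 vs Seq4: 11
  Seq2 vs Seq5: 9
  Seq3 vs Seq4: 9
  Seq3 vs Seq5: 8
  Seq4 vs Seq5: 7
The smallest is 4 mismatches, between Seq1 and Seq4; p = 4/20 = 0.200.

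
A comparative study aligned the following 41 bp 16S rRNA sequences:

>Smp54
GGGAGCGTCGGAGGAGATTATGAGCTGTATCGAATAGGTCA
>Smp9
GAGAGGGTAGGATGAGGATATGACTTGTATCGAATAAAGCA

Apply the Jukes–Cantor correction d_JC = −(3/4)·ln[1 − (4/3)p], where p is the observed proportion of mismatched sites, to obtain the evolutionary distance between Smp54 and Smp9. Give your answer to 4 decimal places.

Differing sites — 2:G/A; 6:C/G; 9:C/A; 13:G/T; 17:A/G; 18:T/A; 24:G/C; 25:C/T; 37:G/A; 38:G/A; 39:T/G.
p = 11/41 = 0.268293.
d = −0.75 · ln(1 − (4/3)·0.268293) = −0.75 · ln(0.642276) = −0.75 · (-0.442737) = 0.3321.

0.3321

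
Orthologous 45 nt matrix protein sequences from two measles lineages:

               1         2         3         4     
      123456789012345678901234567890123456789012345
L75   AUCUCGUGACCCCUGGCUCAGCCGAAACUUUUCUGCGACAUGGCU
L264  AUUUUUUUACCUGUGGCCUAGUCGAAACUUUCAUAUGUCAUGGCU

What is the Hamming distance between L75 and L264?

Mismatches occur at site 3 (C/U), site 5 (C/U), site 6 (G/U), site 8 (G/U), site 12 (C/U), site 13 (C/G), site 18 (U/C), site 19 (C/U), site 22 (C/U), site 32 (U/C), site 33 (C/A), site 35 (G/A), site 36 (C/U), site 38 (A/U).
That gives 14 mismatches out of 45 aligned sites, so the Hamming distance is 14.

14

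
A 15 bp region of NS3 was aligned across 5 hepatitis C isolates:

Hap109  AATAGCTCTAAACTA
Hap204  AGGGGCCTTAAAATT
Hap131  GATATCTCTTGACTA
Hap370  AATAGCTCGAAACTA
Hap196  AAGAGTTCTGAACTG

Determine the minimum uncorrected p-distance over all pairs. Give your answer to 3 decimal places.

Pairwise Hamming distances:
  Hap109 vs Hap204: 7
  Hap109 vs Hap131: 4
  Hap109 vs Hap370: 1
  Hap109 vs Hap196: 4
  Hap204 vs Hap131: 11
  Hap204 vs Hap370: 8
  Hap204 vs Hap196: 8
  Hap131 vs Hap370: 5
  Hap131 vs Hap196: 7
  Hap370 vs Hap196: 5
The smallest is 1 mismatch, between Hap109 and Hap370; p = 1/15 = 0.067.

0.067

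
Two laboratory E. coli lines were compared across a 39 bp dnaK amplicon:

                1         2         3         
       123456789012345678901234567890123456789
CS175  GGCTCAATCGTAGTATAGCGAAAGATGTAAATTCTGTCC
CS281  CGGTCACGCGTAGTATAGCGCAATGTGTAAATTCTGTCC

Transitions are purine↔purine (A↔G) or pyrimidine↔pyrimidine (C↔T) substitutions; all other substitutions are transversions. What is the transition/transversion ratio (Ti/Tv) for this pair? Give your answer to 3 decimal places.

Mismatches occur at site 1 (G↔C, transversion), site 3 (C↔G, transversion), site 7 (A↔C, transversion), site 8 (T↔G, transversion), site 21 (A↔C, transversion), site 24 (G↔T, transversion), site 25 (A↔G, transition).
Of the 7 differences, 1 transition and 6 transversions, so Ti/Tv = 1/6 = 0.167.

0.167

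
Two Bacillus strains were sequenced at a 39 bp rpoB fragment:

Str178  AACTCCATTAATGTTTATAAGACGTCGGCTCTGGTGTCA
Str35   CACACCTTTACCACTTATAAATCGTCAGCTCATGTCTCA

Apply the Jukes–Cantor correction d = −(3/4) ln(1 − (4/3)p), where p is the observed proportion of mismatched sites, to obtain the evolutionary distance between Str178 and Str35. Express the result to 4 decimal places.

0.4408

Differing sites — 1:A/C; 4:T/A; 7:A/T; 11:A/C; 12:T/C; 13:G/A; 14:T/C; 21:G/A; 22:A/T; 27:G/A; 32:T/A; 33:G/T; 36:G/C.
p = 13/39 = 0.333333.
d = −0.75 · ln(1 − (4/3)·0.333333) = −0.75 · ln(0.555556) = −0.75 · (-0.587786) = 0.4408.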